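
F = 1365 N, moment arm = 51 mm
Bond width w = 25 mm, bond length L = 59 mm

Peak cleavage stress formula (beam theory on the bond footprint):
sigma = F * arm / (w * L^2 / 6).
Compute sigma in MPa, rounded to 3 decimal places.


sigma = (1365 * 51) / (25 * 3481 / 6)
= 69615 * 6 / 87025
= 417690 / 87025
= 4.800 MPa

4.800


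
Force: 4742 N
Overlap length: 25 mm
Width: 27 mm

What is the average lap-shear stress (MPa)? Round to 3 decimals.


Average shear stress = F / (overlap * width)
= 4742 / (25 * 27)
= 7.025 MPa

7.025


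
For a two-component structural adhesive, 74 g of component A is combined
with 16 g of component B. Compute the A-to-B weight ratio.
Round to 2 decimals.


Weight ratio A:B = 74 / 16
= 4.63

4.63


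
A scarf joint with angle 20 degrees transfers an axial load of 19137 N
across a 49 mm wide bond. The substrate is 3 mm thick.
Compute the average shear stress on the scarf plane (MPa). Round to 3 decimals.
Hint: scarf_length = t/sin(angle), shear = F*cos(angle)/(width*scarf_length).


scarf_length = 3 / sin(20 deg) = 8.7714 mm
cos(20 deg) = 0.939693
shear stress = 19137 * 0.939693 / (49 * 8.7714)
= 41.840 MPa

41.840


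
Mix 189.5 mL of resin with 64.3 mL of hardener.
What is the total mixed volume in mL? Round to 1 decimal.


Total = 189.5 + 64.3 = 253.8 mL

253.8


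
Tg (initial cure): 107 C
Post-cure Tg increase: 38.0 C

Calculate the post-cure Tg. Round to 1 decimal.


Post-cure Tg = 107 + 38.0 = 145.0 C

145.0


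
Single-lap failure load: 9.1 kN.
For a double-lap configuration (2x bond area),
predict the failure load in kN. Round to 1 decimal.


Failure load = 9.1 * 2 = 18.2 kN

18.2


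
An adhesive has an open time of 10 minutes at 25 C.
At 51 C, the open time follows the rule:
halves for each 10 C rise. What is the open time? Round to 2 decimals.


Factor = 2^((51-25)/10) = 6.0629
Open time = 10 / 6.0629 = 1.65 min

1.65


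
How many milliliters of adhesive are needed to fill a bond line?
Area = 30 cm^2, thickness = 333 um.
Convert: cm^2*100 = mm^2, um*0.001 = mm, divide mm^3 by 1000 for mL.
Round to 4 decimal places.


= (30 * 100) * (333 * 0.001) / 1000
= 0.9990 mL

0.9990


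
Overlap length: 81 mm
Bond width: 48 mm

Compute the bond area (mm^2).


Bond area = 81 * 48 = 3888 mm^2

3888


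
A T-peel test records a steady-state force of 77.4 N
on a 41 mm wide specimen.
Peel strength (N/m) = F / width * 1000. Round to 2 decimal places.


Peel strength = 77.4 / 41 * 1000
= 1887.80 N/m

1887.80


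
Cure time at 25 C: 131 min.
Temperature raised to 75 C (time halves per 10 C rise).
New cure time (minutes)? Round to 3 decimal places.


Acceleration factor = 2^(50/10) = 32.0000
New time = 131 / 32.0000 = 4.094 min

4.094


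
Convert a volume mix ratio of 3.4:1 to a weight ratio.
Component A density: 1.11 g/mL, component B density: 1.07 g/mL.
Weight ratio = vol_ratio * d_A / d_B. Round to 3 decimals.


= 3.4 * 1.11 / 1.07 = 3.527

3.527


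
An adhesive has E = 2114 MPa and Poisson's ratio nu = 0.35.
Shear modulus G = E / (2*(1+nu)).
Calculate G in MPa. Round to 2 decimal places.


G = 2114 / (2*(1+0.35))
= 2114 / 2.70
= 782.96 MPa

782.96


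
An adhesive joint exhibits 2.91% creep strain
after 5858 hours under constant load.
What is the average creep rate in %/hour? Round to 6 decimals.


Creep rate = strain / time
= 2.91 / 5858
= 0.000497 %/h

0.000497


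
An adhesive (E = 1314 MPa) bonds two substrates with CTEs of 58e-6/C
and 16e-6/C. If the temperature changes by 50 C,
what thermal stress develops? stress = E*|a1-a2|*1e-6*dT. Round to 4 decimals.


Stress = 1314 * |58 - 16| * 1e-6 * 50
= 2.7594 MPa

2.7594


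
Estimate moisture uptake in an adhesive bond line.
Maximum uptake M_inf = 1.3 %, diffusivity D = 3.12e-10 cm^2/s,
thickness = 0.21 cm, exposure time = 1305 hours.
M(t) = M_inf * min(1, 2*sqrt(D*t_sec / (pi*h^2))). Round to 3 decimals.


Convert time: 1305 h = 4698000 s
ratio = min(1, 2*sqrt(3.12e-10*4698000/(pi*0.21^2)))
= 0.205717
M(t) = 1.3 * 0.205717 = 0.267%

0.267


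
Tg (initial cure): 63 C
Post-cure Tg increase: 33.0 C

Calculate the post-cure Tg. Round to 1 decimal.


Post-cure Tg = 63 + 33.0 = 96.0 C

96.0


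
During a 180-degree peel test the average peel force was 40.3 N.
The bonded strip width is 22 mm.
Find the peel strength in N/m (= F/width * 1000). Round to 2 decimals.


Peel strength = F/width * 1000
= 40.3 / 22 * 1000
= 1831.82 N/m

1831.82


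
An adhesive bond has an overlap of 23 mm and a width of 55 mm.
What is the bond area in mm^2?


Bond area = overlap * width
= 23 * 55
= 1265 mm^2

1265


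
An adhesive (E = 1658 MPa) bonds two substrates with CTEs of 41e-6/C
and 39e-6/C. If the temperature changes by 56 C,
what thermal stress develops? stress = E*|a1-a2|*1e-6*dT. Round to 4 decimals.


Stress = 1658 * |41 - 39| * 1e-6 * 56
= 0.1857 MPa

0.1857


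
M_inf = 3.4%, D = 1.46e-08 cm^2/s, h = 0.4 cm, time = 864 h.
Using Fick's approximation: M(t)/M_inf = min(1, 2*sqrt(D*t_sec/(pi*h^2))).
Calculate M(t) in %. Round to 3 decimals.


t = 3110400 s
ratio = min(1, 2*sqrt(1.46e-08*3110400/(pi*0.1600)))
= 0.601146
M(t) = 3.4 * 0.601146 = 2.044%

2.044


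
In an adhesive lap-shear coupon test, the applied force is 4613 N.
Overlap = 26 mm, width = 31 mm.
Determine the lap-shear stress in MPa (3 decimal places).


stress = F / (overlap * width)
= 4613 / (26 * 31)
= 5.723 MPa

5.723


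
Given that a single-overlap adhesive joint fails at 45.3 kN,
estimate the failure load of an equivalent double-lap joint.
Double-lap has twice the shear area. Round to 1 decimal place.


Double-lap factor = 2
Expected load = 45.3 * 2 = 90.6 kN

90.6


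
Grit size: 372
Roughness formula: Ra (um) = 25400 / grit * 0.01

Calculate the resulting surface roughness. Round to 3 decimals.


Ra = 25400 / 372 * 0.01
= 0.683 um

0.683


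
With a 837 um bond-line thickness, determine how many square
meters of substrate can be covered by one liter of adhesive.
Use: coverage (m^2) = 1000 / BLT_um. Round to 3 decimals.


Coverage = 1000 / 837 = 1.195 m^2

1.195


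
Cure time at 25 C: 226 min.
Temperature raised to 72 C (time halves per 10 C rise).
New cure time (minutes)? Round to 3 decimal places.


Acceleration factor = 2^(47/10) = 25.9921
New time = 226 / 25.9921 = 8.695 min

8.695


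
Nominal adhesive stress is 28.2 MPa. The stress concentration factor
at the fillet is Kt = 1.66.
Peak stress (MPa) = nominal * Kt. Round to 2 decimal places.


Peak = 28.2 * 1.66 = 46.81 MPa

46.81


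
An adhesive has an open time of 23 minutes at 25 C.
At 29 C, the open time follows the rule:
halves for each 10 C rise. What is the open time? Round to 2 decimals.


Factor = 2^((29-25)/10) = 1.3195
Open time = 23 / 1.3195 = 17.43 min

17.43


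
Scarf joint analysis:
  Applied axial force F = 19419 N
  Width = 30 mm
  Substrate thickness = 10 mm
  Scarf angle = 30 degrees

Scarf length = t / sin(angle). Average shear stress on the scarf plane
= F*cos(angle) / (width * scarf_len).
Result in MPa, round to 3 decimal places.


Scarf length = 10 / sin(30 deg) = 20.0000 mm
cos(30 deg) = 0.866025
Shear = 19419 * 0.866025 / (30 * 20.0000)
= 28.029 MPa

28.029


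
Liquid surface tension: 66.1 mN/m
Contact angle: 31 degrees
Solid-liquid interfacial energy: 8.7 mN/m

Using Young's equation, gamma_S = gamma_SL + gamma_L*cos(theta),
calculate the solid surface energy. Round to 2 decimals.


gamma_S = 8.7 + 66.1 * cos(31)
= 65.36 mN/m

65.36


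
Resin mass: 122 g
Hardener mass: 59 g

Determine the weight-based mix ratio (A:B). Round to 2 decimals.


Ratio = 122 / 59 = 2.07

2.07


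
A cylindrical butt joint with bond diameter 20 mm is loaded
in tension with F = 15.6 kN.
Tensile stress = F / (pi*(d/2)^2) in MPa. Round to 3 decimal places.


Area = pi * (20/2)^2 = 314.1593 mm^2
Stress = 15.6*1000 / 314.1593
= 49.656 MPa

49.656


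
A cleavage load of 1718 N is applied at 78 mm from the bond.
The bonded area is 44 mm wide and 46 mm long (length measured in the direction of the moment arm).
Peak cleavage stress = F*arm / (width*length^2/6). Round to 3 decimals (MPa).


Moment = 1718 * 78 = 134004 N*mm
Section modulus = 44 * 2116 / 6 = 93104 / 6 mm^3
Stress = 134004 / (93104 / 6) = 804024 / 93104
= 8.636 MPa

8.636


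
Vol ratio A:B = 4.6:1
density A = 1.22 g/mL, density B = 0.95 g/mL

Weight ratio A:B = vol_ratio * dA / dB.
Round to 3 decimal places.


Weight ratio = 4.6 * 1.22 / 0.95
= 5.907

5.907


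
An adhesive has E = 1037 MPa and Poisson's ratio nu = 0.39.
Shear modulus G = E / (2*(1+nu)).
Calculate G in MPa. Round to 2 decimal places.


G = 1037 / (2*(1+0.39))
= 1037 / 2.78
= 373.02 MPa

373.02


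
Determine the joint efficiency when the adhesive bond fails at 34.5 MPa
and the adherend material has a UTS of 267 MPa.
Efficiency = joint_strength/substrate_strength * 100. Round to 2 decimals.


Joint efficiency = 34.5 / 267 * 100
= 12.92%

12.92


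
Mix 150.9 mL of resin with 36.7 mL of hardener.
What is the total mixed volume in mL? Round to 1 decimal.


Total = 150.9 + 36.7 = 187.6 mL

187.6


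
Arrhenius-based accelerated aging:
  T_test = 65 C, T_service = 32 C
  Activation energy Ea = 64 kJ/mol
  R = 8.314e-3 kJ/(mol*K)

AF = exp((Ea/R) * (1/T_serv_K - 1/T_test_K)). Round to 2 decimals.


T_test_K = 338.15, T_serv_K = 305.15
AF = exp((64/8.314e-3) * (1/305.15 - 1/338.15))
= 11.73

11.73


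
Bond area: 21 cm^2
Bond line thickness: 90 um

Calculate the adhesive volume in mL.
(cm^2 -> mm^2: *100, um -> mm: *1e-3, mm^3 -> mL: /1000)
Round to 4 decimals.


V = 21*100 * 90*1e-3 / 1000
= 0.1890 mL

0.1890


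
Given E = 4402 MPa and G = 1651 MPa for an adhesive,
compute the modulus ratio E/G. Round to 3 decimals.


E/G ratio = 4402 / 1651 = 2.666

2.666


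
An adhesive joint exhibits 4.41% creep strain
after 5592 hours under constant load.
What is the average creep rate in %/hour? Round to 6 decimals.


Creep rate = strain / time
= 4.41 / 5592
= 0.000789 %/h

0.000789


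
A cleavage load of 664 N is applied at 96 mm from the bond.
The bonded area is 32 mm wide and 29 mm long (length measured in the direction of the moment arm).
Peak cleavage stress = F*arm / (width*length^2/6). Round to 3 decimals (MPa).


Moment = 664 * 96 = 63744 N*mm
Section modulus = 32 * 841 / 6 = 26912 / 6 mm^3
Stress = 63744 / (26912 / 6) = 382464 / 26912
= 14.212 MPa

14.212


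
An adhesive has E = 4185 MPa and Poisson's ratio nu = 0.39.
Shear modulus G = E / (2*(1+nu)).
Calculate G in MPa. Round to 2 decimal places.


G = 4185 / (2*(1+0.39))
= 4185 / 2.78
= 1505.40 MPa

1505.40


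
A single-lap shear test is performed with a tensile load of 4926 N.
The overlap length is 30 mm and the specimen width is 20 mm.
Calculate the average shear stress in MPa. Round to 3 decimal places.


Shear stress = F / (overlap * width)
= 4926 / (30 * 20)
= 4926 / 600
= 8.210 MPa

8.210


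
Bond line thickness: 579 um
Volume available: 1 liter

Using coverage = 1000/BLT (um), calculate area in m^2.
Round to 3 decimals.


1 L = 1e6 mm^3, thickness = 579 um = 0.579 mm
Area = 1e6 / 0.579 mm^2 = (1e6 / 0.579) / 1e6 m^2 = 1000 / 579 m^2
= 1.727 m^2

1.727


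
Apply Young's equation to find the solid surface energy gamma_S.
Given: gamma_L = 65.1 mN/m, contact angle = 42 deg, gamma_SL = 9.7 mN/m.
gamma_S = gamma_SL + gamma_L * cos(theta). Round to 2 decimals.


theta_rad = 42 * pi/180 = 0.733038
gamma_S = 9.7 + 65.1 * cos(0.733038)
= 58.08 mN/m

58.08


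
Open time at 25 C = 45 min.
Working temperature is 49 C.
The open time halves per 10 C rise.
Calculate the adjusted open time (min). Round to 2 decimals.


factor = 2^((49 - 25) / 10) = 5.2780
ot = 45 / 5.2780 = 8.53 min

8.53


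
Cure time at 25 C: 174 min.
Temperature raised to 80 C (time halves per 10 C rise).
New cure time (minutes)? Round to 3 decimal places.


Acceleration factor = 2^(55/10) = 45.2548
New time = 174 / 45.2548 = 3.845 min

3.845


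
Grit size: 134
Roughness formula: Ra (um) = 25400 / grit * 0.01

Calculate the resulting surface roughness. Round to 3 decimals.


Ra = 25400 / 134 * 0.01
= 1.896 um

1.896


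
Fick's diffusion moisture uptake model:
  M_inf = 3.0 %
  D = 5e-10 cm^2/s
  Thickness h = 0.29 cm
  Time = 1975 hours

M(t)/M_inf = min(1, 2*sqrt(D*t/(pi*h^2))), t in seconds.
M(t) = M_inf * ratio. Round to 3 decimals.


t_sec = 1975 * 3600 = 7110000
ratio = 2*sqrt(5e-10*7110000/(pi*0.29^2))
= min(1, 0.231994)
= 0.231994
M(t) = 3.0 * 0.231994 = 0.696 %

0.696


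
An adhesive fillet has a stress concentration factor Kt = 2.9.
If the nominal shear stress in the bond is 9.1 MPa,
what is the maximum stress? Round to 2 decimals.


Max stress = 9.1 * 2.9 = 26.39 MPa

26.39


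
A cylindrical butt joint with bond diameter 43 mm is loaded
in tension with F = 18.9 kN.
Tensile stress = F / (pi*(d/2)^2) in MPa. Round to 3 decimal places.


Area = pi * (43/2)^2 = 1452.2012 mm^2
Stress = 18.9*1000 / 1452.2012
= 13.015 MPa

13.015


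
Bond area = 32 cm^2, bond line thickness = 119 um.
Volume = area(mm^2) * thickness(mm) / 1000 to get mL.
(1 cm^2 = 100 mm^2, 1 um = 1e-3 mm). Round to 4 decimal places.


area_mm2 = 32 * 100 = 3200
blt_mm = 119 * 1e-3 = 0.119
vol_mm3 = 3200 * 0.119 = 380.8
vol_mL = 380.8 / 1000 = 0.3808 mL

0.3808


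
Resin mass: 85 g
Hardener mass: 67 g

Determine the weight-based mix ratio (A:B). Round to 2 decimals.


Ratio = 85 / 67 = 1.27

1.27


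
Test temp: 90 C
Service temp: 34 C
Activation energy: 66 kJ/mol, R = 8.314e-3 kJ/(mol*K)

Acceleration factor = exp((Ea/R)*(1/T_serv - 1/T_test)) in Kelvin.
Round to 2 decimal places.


AF = exp((66/0.008314)*(1/307.15 - 1/363.15))
= 53.81

53.81


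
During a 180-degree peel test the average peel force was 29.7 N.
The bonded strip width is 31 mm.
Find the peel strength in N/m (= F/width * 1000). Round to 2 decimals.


Peel strength = F/width * 1000
= 29.7 / 31 * 1000
= 958.06 N/m

958.06


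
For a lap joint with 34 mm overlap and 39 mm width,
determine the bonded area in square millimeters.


Area = 34 * 39 = 1326 mm^2

1326


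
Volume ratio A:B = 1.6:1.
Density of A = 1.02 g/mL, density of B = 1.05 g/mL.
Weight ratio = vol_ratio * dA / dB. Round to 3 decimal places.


Wt ratio = 1.6 * 1.02 / 1.05
= 1.554

1.554


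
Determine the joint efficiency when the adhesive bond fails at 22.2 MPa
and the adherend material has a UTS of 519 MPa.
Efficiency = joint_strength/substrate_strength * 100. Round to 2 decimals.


Joint efficiency = 22.2 / 519 * 100
= 4.28%

4.28


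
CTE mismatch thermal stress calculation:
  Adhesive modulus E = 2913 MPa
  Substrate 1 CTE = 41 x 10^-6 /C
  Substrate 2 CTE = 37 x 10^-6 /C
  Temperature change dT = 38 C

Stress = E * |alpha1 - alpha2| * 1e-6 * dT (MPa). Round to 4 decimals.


delta_alpha = |41 - 37| = 4 x 10^-6/C
Stress = 2913 * 4e-6 * 38
= 0.4428 MPa

0.4428


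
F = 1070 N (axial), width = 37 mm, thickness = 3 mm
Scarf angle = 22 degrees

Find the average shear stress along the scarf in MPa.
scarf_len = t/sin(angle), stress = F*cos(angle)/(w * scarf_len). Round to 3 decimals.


scarf_len = 3/sin(22 deg) = 8.0084
cos(22 deg) = 0.927184
stress = 1070*0.927184/(37*8.0084) = 3.348 MPa

3.348


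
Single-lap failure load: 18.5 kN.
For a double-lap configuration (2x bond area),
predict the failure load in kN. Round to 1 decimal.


Failure load = 18.5 * 2 = 37.0 kN

37.0


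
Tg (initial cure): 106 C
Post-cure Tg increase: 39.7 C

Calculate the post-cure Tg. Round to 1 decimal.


Post-cure Tg = 106 + 39.7 = 145.7 C

145.7


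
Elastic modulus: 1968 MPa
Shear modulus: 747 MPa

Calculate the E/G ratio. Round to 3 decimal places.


E / G = 1968 / 747 = 2.635

2.635


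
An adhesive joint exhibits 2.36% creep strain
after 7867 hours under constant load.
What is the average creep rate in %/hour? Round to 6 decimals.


Creep rate = strain / time
= 2.36 / 7867
= 0.000300 %/h

0.000300


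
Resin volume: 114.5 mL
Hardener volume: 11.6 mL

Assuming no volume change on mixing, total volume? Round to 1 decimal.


V_total = 114.5 + 11.6 = 126.1 mL

126.1


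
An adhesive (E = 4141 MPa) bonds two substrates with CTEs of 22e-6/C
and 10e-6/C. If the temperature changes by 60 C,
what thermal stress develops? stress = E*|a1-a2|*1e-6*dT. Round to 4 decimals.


Stress = 4141 * |22 - 10| * 1e-6 * 60
= 2.9815 MPa

2.9815


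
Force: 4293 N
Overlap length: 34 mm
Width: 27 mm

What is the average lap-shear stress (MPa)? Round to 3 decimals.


Average shear stress = F / (overlap * width)
= 4293 / (34 * 27)
= 4.676 MPa

4.676


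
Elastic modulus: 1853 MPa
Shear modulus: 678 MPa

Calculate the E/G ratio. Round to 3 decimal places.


E / G = 1853 / 678 = 2.733

2.733


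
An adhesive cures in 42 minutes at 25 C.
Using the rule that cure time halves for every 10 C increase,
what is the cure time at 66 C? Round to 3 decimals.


Factor = 2^((66 - 25) / 10) = 17.1484
Cure time = 42 / 17.1484
= 2.449 minutes

2.449


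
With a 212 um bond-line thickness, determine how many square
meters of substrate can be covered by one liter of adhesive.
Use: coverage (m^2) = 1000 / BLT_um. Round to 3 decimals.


Coverage = 1000 / 212 = 4.717 m^2

4.717


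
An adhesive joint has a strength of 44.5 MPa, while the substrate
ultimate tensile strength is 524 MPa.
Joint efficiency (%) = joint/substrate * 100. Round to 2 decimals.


Efficiency = 44.5 / 524 * 100
= 8.49%

8.49


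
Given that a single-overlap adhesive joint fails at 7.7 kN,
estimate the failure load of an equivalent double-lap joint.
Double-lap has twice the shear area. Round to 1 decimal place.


Double-lap factor = 2
Expected load = 7.7 * 2 = 15.4 kN

15.4


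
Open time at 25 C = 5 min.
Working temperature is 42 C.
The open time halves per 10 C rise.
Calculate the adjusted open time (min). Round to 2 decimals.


factor = 2^((42 - 25) / 10) = 3.2490
ot = 5 / 3.2490 = 1.54 min

1.54


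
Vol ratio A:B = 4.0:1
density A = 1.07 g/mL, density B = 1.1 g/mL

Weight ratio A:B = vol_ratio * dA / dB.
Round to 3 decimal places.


Weight ratio = 4.0 * 1.07 / 1.1
= 3.891

3.891


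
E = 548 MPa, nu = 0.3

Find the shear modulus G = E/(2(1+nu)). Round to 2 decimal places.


G = 548 / (2 * 1.30)
= 210.77 MPa

210.77


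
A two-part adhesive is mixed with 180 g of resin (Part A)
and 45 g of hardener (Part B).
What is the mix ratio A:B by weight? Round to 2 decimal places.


Mix ratio = mass_A / mass_B
= 180 / 45
= 4.00

4.00


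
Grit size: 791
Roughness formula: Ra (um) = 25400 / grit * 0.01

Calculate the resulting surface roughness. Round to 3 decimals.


Ra = 25400 / 791 * 0.01
= 0.321 um

0.321


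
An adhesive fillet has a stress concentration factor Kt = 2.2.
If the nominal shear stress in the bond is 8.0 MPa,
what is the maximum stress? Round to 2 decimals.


Max stress = 8.0 * 2.2 = 17.60 MPa

17.60


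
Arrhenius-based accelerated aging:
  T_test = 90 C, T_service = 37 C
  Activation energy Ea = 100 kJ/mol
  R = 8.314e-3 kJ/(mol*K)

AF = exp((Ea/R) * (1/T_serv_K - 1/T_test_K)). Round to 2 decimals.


T_test_K = 363.15, T_serv_K = 310.15
AF = exp((100/8.314e-3) * (1/310.15 - 1/363.15))
= 287.12

287.12


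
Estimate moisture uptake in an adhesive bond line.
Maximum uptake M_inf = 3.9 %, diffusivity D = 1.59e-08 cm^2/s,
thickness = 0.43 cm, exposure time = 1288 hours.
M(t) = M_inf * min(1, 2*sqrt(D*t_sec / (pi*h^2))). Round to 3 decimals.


Convert time: 1288 h = 4636800 s
ratio = min(1, 2*sqrt(1.59e-08*4636800/(pi*0.43^2)))
= 0.712516
M(t) = 3.9 * 0.712516 = 2.779%

2.779


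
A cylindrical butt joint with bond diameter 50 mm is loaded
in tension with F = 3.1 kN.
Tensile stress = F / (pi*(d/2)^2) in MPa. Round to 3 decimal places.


Area = pi * (50/2)^2 = 1963.4954 mm^2
Stress = 3.1*1000 / 1963.4954
= 1.579 MPa

1.579


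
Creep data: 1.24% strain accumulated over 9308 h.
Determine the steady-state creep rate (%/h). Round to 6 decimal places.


Rate = 1.24 / 9308 = 0.000133 %/h

0.000133


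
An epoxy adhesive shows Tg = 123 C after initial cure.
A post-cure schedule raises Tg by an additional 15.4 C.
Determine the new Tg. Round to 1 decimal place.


New Tg = 123 + 15.4
= 138.4 C

138.4


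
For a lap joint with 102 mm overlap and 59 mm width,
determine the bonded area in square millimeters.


Area = 102 * 59 = 6018 mm^2

6018


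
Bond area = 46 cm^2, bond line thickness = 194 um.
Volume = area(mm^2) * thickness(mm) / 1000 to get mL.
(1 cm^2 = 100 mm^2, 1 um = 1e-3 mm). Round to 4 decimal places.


area_mm2 = 46 * 100 = 4600
blt_mm = 194 * 1e-3 = 0.194
vol_mm3 = 4600 * 0.194 = 892.4
vol_mL = 892.4 / 1000 = 0.8924 mL

0.8924


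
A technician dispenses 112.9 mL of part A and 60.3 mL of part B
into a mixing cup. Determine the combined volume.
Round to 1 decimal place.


Combined volume = 112.9 + 60.3
= 173.2 mL

173.2


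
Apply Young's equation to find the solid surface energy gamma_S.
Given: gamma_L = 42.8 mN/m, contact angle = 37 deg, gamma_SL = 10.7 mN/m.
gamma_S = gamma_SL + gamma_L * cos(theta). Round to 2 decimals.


theta_rad = 37 * pi/180 = 0.645772
gamma_S = 10.7 + 42.8 * cos(0.645772)
= 44.88 mN/m

44.88


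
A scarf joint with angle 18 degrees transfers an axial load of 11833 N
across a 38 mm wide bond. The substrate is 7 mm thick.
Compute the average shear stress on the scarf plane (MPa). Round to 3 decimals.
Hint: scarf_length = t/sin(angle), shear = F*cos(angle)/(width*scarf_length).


scarf_length = 7 / sin(18 deg) = 22.6525 mm
cos(18 deg) = 0.951057
shear stress = 11833 * 0.951057 / (38 * 22.6525)
= 13.074 MPa

13.074


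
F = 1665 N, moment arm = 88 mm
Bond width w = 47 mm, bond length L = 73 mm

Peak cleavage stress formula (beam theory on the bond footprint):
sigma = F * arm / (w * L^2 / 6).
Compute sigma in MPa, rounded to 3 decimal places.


sigma = (1665 * 88) / (47 * 5329 / 6)
= 146520 * 6 / 250463
= 879120 / 250463
= 3.510 MPa

3.510


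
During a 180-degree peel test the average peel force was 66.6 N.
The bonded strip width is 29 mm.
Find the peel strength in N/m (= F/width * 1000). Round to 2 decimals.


Peel strength = F/width * 1000
= 66.6 / 29 * 1000
= 2296.55 N/m

2296.55


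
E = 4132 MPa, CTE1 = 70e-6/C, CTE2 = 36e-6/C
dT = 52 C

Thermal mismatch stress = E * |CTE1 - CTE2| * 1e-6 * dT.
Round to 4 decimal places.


= 4132 * 34e-6 * 52
= 7.3054 MPa

7.3054


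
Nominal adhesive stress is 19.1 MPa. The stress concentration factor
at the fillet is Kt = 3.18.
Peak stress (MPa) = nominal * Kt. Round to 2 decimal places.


Peak = 19.1 * 3.18 = 60.74 MPa

60.74


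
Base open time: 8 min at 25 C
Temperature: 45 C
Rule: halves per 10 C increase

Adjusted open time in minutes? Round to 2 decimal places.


Acceleration = 2^((45-25)/10) = 4.0000
Open time = 8 / 4.0000 = 2.00 min

2.00


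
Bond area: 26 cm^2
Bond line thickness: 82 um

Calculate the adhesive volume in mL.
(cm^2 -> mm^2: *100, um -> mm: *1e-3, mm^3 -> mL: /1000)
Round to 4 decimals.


V = 26*100 * 82*1e-3 / 1000
= 0.2132 mL

0.2132


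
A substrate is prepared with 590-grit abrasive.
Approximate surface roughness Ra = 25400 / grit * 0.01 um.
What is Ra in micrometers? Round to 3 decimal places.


Ra = 25400 / 590 * 0.01 = 0.431 um

0.431


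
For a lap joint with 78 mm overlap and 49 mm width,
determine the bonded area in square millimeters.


Area = 78 * 49 = 3822 mm^2

3822


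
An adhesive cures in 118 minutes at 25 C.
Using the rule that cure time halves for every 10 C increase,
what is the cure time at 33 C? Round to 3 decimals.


Factor = 2^((33 - 25) / 10) = 1.7411
Cure time = 118 / 1.7411
= 67.773 minutes

67.773


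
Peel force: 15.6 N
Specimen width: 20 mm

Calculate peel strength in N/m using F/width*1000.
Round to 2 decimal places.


Peel strength = 15.6 / 20 * 1000 = 780.00 N/m

780.00


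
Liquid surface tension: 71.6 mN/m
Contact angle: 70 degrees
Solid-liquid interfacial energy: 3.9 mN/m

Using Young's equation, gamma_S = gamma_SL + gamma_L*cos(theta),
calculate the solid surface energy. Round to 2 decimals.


gamma_S = 3.9 + 71.6 * cos(70)
= 28.39 mN/m

28.39


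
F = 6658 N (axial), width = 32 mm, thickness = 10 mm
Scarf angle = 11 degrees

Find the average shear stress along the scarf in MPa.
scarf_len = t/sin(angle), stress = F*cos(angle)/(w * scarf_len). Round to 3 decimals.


scarf_len = 10/sin(11 deg) = 52.4084
cos(11 deg) = 0.981627
stress = 6658*0.981627/(32*52.4084) = 3.897 MPa

3.897


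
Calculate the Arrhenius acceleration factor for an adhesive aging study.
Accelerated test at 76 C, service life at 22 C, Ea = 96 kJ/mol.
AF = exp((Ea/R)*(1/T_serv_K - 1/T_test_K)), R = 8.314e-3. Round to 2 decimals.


T_test = 349.15 K, T_serv = 295.15 K
Ea/R = 96 / 0.008314 = 11546.79
AF = exp(11546.79 * (1/295.15 - 1/349.15))
= 424.38

424.38


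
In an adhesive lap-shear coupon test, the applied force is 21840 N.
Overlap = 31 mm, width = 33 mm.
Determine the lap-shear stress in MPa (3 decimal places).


stress = F / (overlap * width)
= 21840 / (31 * 33)
= 21.349 MPa

21.349


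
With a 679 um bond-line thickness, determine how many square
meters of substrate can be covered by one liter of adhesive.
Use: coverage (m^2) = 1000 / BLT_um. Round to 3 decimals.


Coverage = 1000 / 679 = 1.473 m^2

1.473


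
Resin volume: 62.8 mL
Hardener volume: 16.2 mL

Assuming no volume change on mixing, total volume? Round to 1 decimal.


V_total = 62.8 + 16.2 = 79.0 mL

79.0


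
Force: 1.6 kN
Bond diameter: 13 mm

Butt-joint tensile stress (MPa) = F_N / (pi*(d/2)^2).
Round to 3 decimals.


F_N = 1.6 * 1000 = 1600.0 N
A = pi*(6.5)^2 = 132.7323 mm^2
stress = 1600.0 / 132.7323 = 12.054 MPa

12.054


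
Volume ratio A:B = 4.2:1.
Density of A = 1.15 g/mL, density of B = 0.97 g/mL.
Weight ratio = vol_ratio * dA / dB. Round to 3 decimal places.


Wt ratio = 4.2 * 1.15 / 0.97
= 4.979

4.979


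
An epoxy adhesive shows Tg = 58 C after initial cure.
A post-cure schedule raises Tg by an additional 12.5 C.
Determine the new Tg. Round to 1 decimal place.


New Tg = 58 + 12.5
= 70.5 C

70.5


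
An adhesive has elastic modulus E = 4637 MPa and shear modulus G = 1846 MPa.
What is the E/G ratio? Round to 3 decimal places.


E/G = 4637 / 1846 = 2.512

2.512


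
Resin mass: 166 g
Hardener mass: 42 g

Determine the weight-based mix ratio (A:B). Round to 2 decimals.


Ratio = 166 / 42 = 3.95

3.95


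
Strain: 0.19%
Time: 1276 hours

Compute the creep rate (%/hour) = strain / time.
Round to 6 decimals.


Creep rate = 0.19 / 1276
= 0.000149 %/h

0.000149


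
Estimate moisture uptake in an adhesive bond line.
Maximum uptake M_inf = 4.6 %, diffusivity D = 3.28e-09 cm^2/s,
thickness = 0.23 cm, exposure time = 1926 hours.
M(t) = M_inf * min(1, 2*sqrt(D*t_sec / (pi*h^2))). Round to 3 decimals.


Convert time: 1926 h = 6933600 s
ratio = min(1, 2*sqrt(3.28e-09*6933600/(pi*0.23^2)))
= 0.739850
M(t) = 4.6 * 0.739850 = 3.403%

3.403


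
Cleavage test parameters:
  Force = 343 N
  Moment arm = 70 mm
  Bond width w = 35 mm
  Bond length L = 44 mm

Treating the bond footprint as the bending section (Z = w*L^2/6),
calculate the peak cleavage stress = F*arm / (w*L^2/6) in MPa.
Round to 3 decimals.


M = 343 * 70 = 24010 N*mm
Z = 35 * 44^2 / 6 = 67760 / 6 mm^3
sigma = M / Z = 6 * 24010 / 67760 = 144060 / 67760
= 2.126 MPa

2.126


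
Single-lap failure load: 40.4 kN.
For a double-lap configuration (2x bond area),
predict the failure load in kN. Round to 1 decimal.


Failure load = 40.4 * 2 = 80.8 kN

80.8


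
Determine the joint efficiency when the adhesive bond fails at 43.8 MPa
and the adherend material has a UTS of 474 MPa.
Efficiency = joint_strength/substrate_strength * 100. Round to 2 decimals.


Joint efficiency = 43.8 / 474 * 100
= 9.24%

9.24


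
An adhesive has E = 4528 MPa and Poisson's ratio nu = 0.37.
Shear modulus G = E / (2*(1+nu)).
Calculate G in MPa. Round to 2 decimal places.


G = 4528 / (2*(1+0.37))
= 4528 / 2.74
= 1652.55 MPa

1652.55


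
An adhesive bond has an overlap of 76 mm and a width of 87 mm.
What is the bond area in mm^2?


Bond area = overlap * width
= 76 * 87
= 6612 mm^2

6612


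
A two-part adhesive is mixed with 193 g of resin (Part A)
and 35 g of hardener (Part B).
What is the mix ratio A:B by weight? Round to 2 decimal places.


Mix ratio = mass_A / mass_B
= 193 / 35
= 5.51

5.51


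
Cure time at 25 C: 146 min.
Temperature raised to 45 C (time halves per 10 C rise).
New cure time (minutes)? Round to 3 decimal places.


Acceleration factor = 2^(20/10) = 4.0000
New time = 146 / 4.0000 = 36.500 min

36.500


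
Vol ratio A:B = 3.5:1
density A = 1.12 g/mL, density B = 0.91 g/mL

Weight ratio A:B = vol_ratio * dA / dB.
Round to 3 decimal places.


Weight ratio = 3.5 * 1.12 / 0.91
= 4.308

4.308


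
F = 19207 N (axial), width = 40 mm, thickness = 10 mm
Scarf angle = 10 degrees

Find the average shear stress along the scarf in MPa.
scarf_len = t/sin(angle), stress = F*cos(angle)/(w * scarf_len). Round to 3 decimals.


scarf_len = 10/sin(10 deg) = 57.5877
cos(10 deg) = 0.984808
stress = 19207*0.984808/(40*57.5877) = 8.211 MPa

8.211


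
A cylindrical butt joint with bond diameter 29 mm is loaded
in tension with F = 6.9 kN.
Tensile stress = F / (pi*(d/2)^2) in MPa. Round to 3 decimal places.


Area = pi * (29/2)^2 = 660.5199 mm^2
Stress = 6.9*1000 / 660.5199
= 10.446 MPa

10.446


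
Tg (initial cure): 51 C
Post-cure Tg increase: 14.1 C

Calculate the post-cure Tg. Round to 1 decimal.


Post-cure Tg = 51 + 14.1 = 65.1 C

65.1


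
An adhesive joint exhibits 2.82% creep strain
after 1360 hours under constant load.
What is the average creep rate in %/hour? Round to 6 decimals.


Creep rate = strain / time
= 2.82 / 1360
= 0.002074 %/h

0.002074


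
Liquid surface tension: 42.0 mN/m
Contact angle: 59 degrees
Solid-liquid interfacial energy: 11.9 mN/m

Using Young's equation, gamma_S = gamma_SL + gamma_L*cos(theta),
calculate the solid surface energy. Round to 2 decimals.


gamma_S = 11.9 + 42.0 * cos(59)
= 33.53 mN/m

33.53


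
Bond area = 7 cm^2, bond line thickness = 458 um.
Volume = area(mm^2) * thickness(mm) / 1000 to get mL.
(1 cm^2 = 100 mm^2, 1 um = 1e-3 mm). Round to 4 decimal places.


area_mm2 = 7 * 100 = 700
blt_mm = 458 * 1e-3 = 0.458
vol_mm3 = 700 * 0.458 = 320.6
vol_mL = 320.6 / 1000 = 0.3206 mL

0.3206


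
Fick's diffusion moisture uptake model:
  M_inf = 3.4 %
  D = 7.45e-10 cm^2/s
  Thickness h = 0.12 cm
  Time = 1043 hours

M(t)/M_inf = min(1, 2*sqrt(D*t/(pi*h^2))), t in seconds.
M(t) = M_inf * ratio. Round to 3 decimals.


t_sec = 1043 * 3600 = 3754800
ratio = 2*sqrt(7.45e-10*3754800/(pi*0.12^2))
= min(1, 0.497331)
= 0.497331
M(t) = 3.4 * 0.497331 = 1.691 %

1.691


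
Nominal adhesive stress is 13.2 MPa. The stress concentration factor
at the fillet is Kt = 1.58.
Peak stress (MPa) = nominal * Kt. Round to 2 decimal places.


Peak = 13.2 * 1.58 = 20.86 MPa

20.86


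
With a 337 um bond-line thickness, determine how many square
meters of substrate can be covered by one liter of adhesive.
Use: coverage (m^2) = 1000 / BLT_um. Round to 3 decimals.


Coverage = 1000 / 337 = 2.967 m^2

2.967


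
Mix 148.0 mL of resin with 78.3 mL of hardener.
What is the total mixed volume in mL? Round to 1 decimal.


Total = 148.0 + 78.3 = 226.3 mL

226.3


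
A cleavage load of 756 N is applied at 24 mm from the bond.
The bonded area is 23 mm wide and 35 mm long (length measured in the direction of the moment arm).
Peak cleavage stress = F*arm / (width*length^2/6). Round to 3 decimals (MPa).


Moment = 756 * 24 = 18144 N*mm
Section modulus = 23 * 1225 / 6 = 28175 / 6 mm^3
Stress = 18144 / (28175 / 6) = 108864 / 28175
= 3.864 MPa

3.864


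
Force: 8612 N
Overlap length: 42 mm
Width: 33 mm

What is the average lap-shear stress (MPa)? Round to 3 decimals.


Average shear stress = F / (overlap * width)
= 8612 / (42 * 33)
= 6.214 MPa

6.214


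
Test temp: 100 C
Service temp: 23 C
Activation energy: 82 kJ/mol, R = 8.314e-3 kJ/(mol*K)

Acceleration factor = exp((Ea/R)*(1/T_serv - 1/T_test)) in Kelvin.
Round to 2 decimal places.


AF = exp((82/0.008314)*(1/296.15 - 1/373.15))
= 965.12

965.12


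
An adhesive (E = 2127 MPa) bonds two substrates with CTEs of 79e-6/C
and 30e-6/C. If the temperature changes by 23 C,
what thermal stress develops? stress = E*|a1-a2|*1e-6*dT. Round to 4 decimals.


Stress = 2127 * |79 - 30| * 1e-6 * 23
= 2.3971 MPa

2.3971


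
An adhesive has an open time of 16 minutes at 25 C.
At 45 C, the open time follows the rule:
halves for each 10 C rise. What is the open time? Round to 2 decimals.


Factor = 2^((45-25)/10) = 4.0000
Open time = 16 / 4.0000 = 4.00 min

4.00


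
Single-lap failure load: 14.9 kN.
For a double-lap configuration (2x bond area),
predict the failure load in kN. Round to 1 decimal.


Failure load = 14.9 * 2 = 29.8 kN

29.8


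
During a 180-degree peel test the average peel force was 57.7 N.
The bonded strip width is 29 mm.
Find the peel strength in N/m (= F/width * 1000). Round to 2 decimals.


Peel strength = F/width * 1000
= 57.7 / 29 * 1000
= 1989.66 N/m

1989.66


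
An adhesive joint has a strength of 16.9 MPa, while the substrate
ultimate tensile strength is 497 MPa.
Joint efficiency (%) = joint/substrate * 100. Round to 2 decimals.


Efficiency = 16.9 / 497 * 100
= 3.40%

3.40


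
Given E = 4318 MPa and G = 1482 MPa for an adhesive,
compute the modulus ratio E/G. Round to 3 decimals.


E/G ratio = 4318 / 1482 = 2.914

2.914


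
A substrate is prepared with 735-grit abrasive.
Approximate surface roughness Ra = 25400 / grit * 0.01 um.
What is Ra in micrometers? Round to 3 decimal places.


Ra = 25400 / 735 * 0.01 = 0.346 um

0.346


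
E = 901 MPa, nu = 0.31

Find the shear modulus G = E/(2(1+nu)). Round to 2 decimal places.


G = 901 / (2 * 1.31)
= 343.89 MPa

343.89


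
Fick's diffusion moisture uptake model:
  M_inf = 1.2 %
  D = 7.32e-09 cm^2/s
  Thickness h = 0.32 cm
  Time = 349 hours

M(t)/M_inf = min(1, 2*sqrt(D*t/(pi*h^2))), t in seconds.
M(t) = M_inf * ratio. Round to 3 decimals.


t_sec = 349 * 3600 = 1256400
ratio = 2*sqrt(7.32e-09*1256400/(pi*0.32^2))
= min(1, 0.338162)
= 0.338162
M(t) = 1.2 * 0.338162 = 0.406 %

0.406


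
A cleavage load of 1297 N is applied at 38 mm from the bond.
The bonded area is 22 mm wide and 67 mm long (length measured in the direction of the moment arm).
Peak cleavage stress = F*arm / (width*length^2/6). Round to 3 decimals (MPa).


Moment = 1297 * 38 = 49286 N*mm
Section modulus = 22 * 4489 / 6 = 98758 / 6 mm^3
Stress = 49286 / (98758 / 6) = 295716 / 98758
= 2.994 MPa

2.994


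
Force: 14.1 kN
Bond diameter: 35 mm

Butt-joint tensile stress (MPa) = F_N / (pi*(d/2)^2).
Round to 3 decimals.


F_N = 14.1 * 1000 = 14100.0 N
A = pi*(17.5)^2 = 962.1128 mm^2
stress = 14100.0 / 962.1128 = 14.655 MPa

14.655


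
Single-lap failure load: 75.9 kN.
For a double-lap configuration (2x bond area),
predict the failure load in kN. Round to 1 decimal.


Failure load = 75.9 * 2 = 151.8 kN

151.8


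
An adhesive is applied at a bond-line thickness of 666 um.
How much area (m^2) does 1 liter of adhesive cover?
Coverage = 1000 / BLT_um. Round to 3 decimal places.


Coverage = 1000 / 666 = 1.502 m^2

1.502


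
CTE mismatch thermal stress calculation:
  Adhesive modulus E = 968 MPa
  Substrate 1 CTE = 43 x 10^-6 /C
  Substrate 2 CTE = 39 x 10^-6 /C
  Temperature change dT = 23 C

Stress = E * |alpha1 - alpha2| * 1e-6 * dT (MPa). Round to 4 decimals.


delta_alpha = |43 - 39| = 4 x 10^-6/C
Stress = 968 * 4e-6 * 23
= 0.0891 MPa

0.0891


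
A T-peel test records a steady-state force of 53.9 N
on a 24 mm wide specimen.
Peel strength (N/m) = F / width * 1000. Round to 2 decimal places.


Peel strength = 53.9 / 24 * 1000
= 2245.83 N/m

2245.83


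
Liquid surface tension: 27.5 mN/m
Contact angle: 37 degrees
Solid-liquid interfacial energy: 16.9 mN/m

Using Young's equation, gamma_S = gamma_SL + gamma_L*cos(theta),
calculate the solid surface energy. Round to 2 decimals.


gamma_S = 16.9 + 27.5 * cos(37)
= 38.86 mN/m

38.86


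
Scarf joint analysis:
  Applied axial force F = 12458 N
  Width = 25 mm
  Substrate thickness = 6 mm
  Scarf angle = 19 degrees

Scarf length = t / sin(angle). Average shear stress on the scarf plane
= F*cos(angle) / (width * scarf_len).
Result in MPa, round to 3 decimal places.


Scarf length = 6 / sin(19 deg) = 18.4293 mm
cos(19 deg) = 0.945519
Shear = 12458 * 0.945519 / (25 * 18.4293)
= 25.566 MPa

25.566


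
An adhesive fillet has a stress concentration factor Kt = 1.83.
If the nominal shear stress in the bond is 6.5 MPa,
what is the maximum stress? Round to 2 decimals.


Max stress = 6.5 * 1.83 = 11.90 MPa

11.90


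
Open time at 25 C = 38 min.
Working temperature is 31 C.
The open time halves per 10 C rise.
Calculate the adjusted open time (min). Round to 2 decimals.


factor = 2^((31 - 25) / 10) = 1.5157
ot = 38 / 1.5157 = 25.07 min

25.07


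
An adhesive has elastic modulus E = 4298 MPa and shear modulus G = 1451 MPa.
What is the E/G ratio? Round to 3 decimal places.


E/G = 4298 / 1451 = 2.962

2.962


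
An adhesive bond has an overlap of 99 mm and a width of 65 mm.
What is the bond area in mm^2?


Bond area = overlap * width
= 99 * 65
= 6435 mm^2

6435


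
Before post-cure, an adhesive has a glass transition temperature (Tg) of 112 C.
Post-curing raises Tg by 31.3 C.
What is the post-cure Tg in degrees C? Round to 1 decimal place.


Tg_post = Tg_base + delta_Tg
= 112 + 31.3
= 143.3 C

143.3


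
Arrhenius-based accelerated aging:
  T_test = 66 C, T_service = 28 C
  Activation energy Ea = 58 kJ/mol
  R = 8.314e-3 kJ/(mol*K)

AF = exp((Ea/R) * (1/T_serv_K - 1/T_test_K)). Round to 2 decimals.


T_test_K = 339.15, T_serv_K = 301.15
AF = exp((58/8.314e-3) * (1/301.15 - 1/339.15))
= 13.40

13.40


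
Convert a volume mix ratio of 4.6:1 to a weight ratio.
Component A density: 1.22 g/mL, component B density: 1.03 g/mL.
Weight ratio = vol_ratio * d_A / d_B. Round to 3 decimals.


= 4.6 * 1.22 / 1.03 = 5.449

5.449


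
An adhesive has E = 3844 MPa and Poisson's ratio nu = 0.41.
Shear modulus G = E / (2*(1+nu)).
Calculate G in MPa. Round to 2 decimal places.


G = 3844 / (2*(1+0.41))
= 3844 / 2.82
= 1363.12 MPa

1363.12


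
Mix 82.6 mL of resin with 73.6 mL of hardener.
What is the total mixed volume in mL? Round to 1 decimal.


Total = 82.6 + 73.6 = 156.2 mL

156.2


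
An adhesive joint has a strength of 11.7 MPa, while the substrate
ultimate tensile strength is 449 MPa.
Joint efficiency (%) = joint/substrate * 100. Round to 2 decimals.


Efficiency = 11.7 / 449 * 100
= 2.61%

2.61


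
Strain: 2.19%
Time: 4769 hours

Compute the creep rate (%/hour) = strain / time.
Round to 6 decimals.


Creep rate = 2.19 / 4769
= 0.000459 %/h

0.000459


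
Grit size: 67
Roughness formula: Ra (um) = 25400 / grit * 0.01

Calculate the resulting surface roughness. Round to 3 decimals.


Ra = 25400 / 67 * 0.01
= 3.791 um

3.791


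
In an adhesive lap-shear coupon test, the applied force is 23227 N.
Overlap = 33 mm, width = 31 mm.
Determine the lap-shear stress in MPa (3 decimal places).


stress = F / (overlap * width)
= 23227 / (33 * 31)
= 22.705 MPa

22.705


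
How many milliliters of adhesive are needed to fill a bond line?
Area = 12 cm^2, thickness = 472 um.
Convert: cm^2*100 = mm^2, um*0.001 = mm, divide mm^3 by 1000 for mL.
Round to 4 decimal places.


= (12 * 100) * (472 * 0.001) / 1000
= 0.5664 mL

0.5664
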